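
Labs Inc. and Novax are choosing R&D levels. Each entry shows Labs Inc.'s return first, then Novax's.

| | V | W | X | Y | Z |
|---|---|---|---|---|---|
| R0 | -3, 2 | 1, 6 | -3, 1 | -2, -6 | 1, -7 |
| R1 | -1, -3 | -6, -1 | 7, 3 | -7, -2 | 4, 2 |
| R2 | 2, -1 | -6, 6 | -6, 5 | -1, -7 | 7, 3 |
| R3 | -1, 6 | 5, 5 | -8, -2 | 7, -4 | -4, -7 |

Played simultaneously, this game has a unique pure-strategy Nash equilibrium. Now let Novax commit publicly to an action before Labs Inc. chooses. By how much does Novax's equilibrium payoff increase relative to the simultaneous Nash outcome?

2

Work backward from Labs Inc.'s decision.
- V → Labs Inc. plays R2 (best of -3, -1, 2, -1); Novax gets -1.
- W → Labs Inc. plays R3 (best of 1, -6, -6, 5); Novax gets 5.
- X → Labs Inc. plays R1 (best of -3, 7, -6, -8); Novax gets 3.
- Y → Labs Inc. plays R3 (best of -2, -7, -1, 7); Novax gets -4.
- Z → Labs Inc. plays R2 (best of 1, 4, 7, -4); Novax gets 3.
Novax's induced payoffs are -1, 5, 3, -4, 3, so Novax commits to W. Subgame-perfect outcome: (R3, W) with payoffs (5, 5).
For the simultaneous game, intersect best replies.
Labs Inc.'s best replies: V→R2; W→R3; X→R1; Y→R3; Z→R2.
Novax's best replies: R0→W; R1→X; R2→W; R3→V.
The unique mutual best reply is (R1, X), giving (7, 3).
Novax's commitment gain: 5 − 3 = 2.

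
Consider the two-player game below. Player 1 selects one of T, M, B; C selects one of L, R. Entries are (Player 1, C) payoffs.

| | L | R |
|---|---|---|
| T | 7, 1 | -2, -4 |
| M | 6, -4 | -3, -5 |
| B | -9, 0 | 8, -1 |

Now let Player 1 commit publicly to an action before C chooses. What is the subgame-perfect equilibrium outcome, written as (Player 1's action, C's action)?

Work backward from C's decision.
- T → C plays L (best of 1, -4); Player 1 gets 7.
- M → C plays L (best of -4, -5); Player 1 gets 6.
- B → C plays L (best of 0, -1); Player 1 gets -9.
Among 7, 6, -9, the best is 7 at T. Subgame-perfect outcome: (T, L) with payoffs (7, 1).

(T, L)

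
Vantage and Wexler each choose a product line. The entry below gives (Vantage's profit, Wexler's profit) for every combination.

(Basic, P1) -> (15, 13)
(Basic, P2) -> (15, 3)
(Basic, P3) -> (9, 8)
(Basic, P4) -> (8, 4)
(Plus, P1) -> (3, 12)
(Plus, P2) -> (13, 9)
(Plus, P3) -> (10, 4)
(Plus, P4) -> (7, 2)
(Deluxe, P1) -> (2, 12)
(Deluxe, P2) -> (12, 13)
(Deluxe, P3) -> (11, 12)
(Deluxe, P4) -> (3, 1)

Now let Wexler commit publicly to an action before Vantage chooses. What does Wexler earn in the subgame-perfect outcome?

Work backward from Vantage's decision.
- P1 → Vantage plays Basic (best of 15, 3, 2); Wexler gets 13.
- P2 → Vantage plays Basic (best of 15, 13, 12); Wexler gets 3.
- P3 → Vantage plays Deluxe (best of 9, 10, 11); Wexler gets 12.
- P4 → Vantage plays Basic (best of 8, 7, 3); Wexler gets 4.
Maximizing over 13, 3, 12, 4, Wexler chooses P1. Subgame-perfect outcome: (Basic, P1) with payoffs (15, 13).

13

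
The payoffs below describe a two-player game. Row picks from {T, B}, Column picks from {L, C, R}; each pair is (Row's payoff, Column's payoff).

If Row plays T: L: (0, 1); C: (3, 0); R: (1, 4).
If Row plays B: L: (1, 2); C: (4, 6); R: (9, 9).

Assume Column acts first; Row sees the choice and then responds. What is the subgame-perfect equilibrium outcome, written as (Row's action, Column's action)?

(B, R)

Row best-responds to each possible Column move:
- L → Row plays B (best of 0, 1); Column gets 2.
- C → Row plays B (best of 3, 4); Column gets 6.
- R → Row plays B (best of 1, 9); Column gets 9.
Maximizing over 2, 6, 9, Column chooses R. Subgame-perfect outcome: (B, R) with payoffs (9, 9).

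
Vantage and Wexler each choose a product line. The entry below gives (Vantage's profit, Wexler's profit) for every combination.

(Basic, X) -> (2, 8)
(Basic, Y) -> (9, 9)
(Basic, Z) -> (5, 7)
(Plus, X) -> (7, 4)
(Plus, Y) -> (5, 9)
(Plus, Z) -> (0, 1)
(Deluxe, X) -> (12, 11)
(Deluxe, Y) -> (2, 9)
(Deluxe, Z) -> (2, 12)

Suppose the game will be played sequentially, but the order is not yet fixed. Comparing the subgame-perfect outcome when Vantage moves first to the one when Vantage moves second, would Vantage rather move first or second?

second

If Vantage leads: Wexler's best replies are Basic→Y, Plus→Y, Deluxe→Z; Vantage's induced payoffs 9, 5, 2; outcome (Basic, Y), payoffs (9, 9).
If Wexler leads: Vantage's best replies are X→Deluxe, Y→Basic, Z→Basic; Wexler's induced payoffs 11, 9, 7; outcome (Deluxe, X), payoffs (12, 11).
Vantage gets 9 moving first and 12 moving second, so Vantage prefers to move second.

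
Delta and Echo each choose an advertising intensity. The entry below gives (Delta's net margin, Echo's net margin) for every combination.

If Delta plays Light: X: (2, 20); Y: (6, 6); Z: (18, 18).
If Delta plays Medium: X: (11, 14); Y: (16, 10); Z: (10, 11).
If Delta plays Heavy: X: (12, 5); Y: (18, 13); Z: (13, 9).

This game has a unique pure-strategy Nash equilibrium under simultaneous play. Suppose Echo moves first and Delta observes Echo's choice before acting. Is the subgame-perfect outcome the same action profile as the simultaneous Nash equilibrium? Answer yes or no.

no

Backward induction with Echo moving first.
- X: Delta compares 2, 11, 12 and picks Heavy; Echo would get 5.
- Y: Delta compares 6, 16, 18 and picks Heavy; Echo would get 13.
- Z: Delta compares 18, 10, 13 and picks Light; Echo would get 18.
Among 5, 13, 18, the best is 18 at Z. Subgame-perfect outcome: (Light, Z) with payoffs (18, 18).
For the simultaneous game, intersect best replies.
Delta's best replies: X→Heavy; Y→Heavy; Z→Light.
Echo's best replies: Light→X; Medium→X; Heavy→Y.
The unique mutual best reply is (Heavy, Y), giving (18, 13).
Sequential outcome (Light, Z) differs from the Nash profile (Heavy, Y).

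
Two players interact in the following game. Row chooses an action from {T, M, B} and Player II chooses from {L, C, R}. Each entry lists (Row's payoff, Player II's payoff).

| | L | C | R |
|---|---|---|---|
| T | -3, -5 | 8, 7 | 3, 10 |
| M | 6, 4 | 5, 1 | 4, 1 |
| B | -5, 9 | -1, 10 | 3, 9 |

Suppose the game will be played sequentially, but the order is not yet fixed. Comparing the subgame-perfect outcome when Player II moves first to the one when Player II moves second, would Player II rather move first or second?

If Row leads: Player II's best replies are T→R, M→L, B→C; Row's induced payoffs 3, 6, -1; outcome (M, L), payoffs (6, 4).
If Player II leads: Row's best replies are L→M, C→T, R→M; Player II's induced payoffs 4, 7, 1; outcome (T, C), payoffs (8, 7).
Player II gets 7 moving first and 4 moving second, so Player II prefers to move first.

first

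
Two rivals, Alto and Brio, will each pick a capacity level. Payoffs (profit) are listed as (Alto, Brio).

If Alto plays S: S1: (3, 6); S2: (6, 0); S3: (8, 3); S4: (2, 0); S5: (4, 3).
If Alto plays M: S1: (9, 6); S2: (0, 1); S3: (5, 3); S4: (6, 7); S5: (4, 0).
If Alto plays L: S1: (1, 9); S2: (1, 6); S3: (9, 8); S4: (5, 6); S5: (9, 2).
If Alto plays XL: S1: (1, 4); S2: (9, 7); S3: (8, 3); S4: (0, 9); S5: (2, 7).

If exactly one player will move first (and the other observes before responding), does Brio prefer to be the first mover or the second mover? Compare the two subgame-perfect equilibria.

If Alto leads: Brio's best replies are S→S1, M→S4, L→S1, XL→S4; Alto's induced payoffs 3, 6, 1, 0; outcome (M, S4), payoffs (6, 7).
If Brio leads: Alto's best replies are S1→M, S2→XL, S3→L, S4→M, S5→L; Brio's induced payoffs 6, 7, 8, 7, 2; outcome (L, S3), payoffs (9, 8).
Brio gets 8 moving first and 7 moving second, so Brio prefers to move first.

first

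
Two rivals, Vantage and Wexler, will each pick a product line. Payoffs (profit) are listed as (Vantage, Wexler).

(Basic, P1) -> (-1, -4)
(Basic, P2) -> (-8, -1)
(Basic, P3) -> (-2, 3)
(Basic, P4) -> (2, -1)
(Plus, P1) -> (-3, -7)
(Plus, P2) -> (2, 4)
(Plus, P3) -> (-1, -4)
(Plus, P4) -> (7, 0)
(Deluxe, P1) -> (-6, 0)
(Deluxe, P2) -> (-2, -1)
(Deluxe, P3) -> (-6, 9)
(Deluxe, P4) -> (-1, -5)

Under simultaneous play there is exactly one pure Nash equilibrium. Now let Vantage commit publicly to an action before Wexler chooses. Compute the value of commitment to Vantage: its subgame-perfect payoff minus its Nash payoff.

Backward induction with Vantage moving first.
- Basic → Wexler plays P3 (best of -4, -1, 3, -1); Vantage gets -2.
- Plus → Wexler plays P2 (best of -7, 4, -4, 0); Vantage gets 2.
- Deluxe → Wexler plays P3 (best of 0, -1, 9, -5); Vantage gets -6.
Maximizing over -2, 2, -6, Vantage chooses Plus. Subgame-perfect outcome: (Plus, P2) with payoffs (2, 4).
For the simultaneous game, intersect best replies.
Vantage's best replies: P1→Basic; P2→Plus; P3→Plus; P4→Plus.
Wexler's best replies: Basic→P3; Plus→P2; Deluxe→P3.
The unique mutual best reply is (Plus, P2), giving (2, 4).
Vantage's commitment gain: 2 − 2 = 0.

0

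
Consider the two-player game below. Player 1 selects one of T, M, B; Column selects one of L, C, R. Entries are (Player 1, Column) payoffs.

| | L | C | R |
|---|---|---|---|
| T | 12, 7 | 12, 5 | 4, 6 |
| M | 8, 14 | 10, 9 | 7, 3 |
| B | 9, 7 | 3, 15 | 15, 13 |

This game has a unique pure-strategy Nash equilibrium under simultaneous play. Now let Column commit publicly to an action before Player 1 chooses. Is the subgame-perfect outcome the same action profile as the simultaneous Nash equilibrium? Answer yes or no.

no

Work backward from Player 1's decision.
- L → Player 1 plays T (best of 12, 8, 9); Column gets 7.
- C → Player 1 plays T (best of 12, 10, 3); Column gets 5.
- R → Player 1 plays B (best of 4, 7, 15); Column gets 13.
Among 7, 5, 13, the best is 13 at R. Subgame-perfect outcome: (B, R) with payoffs (15, 13).
Under simultaneous play:
Player 1's best replies: L→T; C→T; R→B.
Column's best replies: T→L; M→L; B→C.
The unique mutual best reply is (T, L), giving (12, 7).
Sequential outcome (B, R) differs from the Nash profile (T, L).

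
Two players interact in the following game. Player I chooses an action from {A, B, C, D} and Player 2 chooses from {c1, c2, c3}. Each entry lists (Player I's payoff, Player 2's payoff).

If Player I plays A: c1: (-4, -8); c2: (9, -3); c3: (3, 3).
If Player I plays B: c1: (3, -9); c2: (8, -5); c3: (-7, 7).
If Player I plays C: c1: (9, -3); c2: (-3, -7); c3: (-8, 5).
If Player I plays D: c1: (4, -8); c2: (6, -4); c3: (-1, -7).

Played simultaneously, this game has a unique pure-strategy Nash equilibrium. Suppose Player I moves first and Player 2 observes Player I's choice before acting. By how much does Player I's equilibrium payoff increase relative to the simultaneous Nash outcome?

3

Solve by backward induction (Player I leads).
- A → Player 2 plays c3 (best of -8, -3, 3); Player I gets 3.
- B → Player 2 plays c3 (best of -9, -5, 7); Player I gets -7.
- C → Player 2 plays c3 (best of -3, -7, 5); Player I gets -8.
- D → Player 2 plays c2 (best of -8, -4, -7); Player I gets 6.
Player I's induced payoffs are 3, -7, -8, 6, so Player I commits to D. Subgame-perfect outcome: (D, c2) with payoffs (6, -4).
For the simultaneous game, intersect best replies.
Player I's best replies: c1→C; c2→A; c3→A.
Player 2's best replies: A→c3; B→c3; C→c3; D→c2.
Only (A, c3) has each player best-responding; Nash payoffs (3, 3).
Player I's commitment gain: 6 − 3 = 3.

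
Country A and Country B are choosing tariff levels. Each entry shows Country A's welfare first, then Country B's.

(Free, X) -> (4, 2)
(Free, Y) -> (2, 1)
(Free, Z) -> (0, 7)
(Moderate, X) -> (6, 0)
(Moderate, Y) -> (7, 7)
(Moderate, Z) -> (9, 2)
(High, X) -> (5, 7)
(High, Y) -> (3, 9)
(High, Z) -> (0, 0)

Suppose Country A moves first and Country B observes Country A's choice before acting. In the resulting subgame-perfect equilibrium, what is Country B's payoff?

7

Backward induction with Country A moving first.
- Free: Country B compares 2, 1, 7 and picks Z; Country A would get 0.
- Moderate: Country B compares 0, 7, 2 and picks Y; Country A would get 7.
- High: Country B compares 7, 9, 0 and picks Y; Country A would get 3.
Among 0, 7, 3, the best is 7 at Moderate. Subgame-perfect outcome: (Moderate, Y) with payoffs (7, 7).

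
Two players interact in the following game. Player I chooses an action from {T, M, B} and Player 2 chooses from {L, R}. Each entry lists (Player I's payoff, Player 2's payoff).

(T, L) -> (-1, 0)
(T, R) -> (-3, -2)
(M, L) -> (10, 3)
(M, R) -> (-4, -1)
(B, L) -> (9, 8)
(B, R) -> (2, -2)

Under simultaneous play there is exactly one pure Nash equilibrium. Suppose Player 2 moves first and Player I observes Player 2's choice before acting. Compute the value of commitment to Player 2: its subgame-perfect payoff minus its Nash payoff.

Work backward from Player I's decision.
- L: BR = M, leader payoff 3.
- R: BR = B, leader payoff -2.
Maximizing over 3, -2, Player 2 chooses L. Subgame-perfect outcome: (M, L) with payoffs (10, 3).
Under simultaneous play:
Player I's best replies: L→M; R→B.
Player 2's best replies: T→L; M→L; B→L.
Only (M, L) has each player best-responding; Nash payoffs (10, 3).
Player 2's commitment gain: 3 − 3 = 0.

0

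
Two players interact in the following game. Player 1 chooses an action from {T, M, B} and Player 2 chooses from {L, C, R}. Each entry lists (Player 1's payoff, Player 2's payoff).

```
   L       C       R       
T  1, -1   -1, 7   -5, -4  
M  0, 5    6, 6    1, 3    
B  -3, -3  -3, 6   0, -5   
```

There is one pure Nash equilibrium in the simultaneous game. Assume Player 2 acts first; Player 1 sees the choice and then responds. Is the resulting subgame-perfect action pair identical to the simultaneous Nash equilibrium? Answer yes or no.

Player 1 best-responds to each possible Player 2 move:
- L: Player 1 compares 1, 0, -3 and picks T; Player 2 would get -1.
- C: Player 1 compares -1, 6, -3 and picks M; Player 2 would get 6.
- R: Player 1 compares -5, 1, 0 and picks M; Player 2 would get 3.
Maximizing over -1, 6, 3, Player 2 chooses C. Subgame-perfect outcome: (M, C) with payoffs (6, 6).
For the simultaneous game, intersect best replies.
Player 1's best replies: L→T; C→M; R→M.
Player 2's best replies: T→C; M→C; B→C.
Only (M, C) has each player best-responding; Nash payoffs (6, 6).
Sequential outcome (M, C) coincides with the Nash profile (M, C).

yes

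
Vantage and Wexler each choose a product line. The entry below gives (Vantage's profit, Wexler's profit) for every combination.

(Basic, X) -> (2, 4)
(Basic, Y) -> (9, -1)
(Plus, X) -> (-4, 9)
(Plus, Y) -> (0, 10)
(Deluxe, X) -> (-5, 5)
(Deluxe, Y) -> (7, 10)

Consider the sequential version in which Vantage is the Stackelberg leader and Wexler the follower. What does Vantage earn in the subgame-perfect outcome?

Solve by backward induction (Vantage leads).
- Basic: Wexler compares 4, -1 and picks X; Vantage would get 2.
- Plus: Wexler compares 9, 10 and picks Y; Vantage would get 0.
- Deluxe: Wexler compares 5, 10 and picks Y; Vantage would get 7.
Maximizing over 2, 0, 7, Vantage chooses Deluxe. Subgame-perfect outcome: (Deluxe, Y) with payoffs (7, 10).

7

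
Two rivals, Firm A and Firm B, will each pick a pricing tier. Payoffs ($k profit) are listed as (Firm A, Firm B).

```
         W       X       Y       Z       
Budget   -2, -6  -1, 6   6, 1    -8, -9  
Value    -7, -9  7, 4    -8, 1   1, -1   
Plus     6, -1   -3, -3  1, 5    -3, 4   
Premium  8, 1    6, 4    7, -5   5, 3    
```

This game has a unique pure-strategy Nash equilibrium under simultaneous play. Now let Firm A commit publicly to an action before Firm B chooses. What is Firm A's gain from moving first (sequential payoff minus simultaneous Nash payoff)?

Work backward from Firm B's decision.
- Budget: Firm B compares -6, 6, 1, -9 and picks X; Firm A would get -1.
- Value: Firm B compares -9, 4, 1, -1 and picks X; Firm A would get 7.
- Plus: Firm B compares -1, -3, 5, 4 and picks Y; Firm A would get 1.
- Premium: Firm B compares 1, 4, -5, 3 and picks X; Firm A would get 6.
Among -1, 7, 1, 6, the best is 7 at Value. Subgame-perfect outcome: (Value, X) with payoffs (7, 4).
For the simultaneous game, intersect best replies.
Firm A's best replies: W→Premium; X→Value; Y→Premium; Z→Premium.
Firm B's best replies: Budget→X; Value→X; Plus→Y; Premium→X.
Only (Value, X) has each player best-responding; Nash payoffs (7, 4).
Firm A's commitment gain: 7 − 7 = 0.

0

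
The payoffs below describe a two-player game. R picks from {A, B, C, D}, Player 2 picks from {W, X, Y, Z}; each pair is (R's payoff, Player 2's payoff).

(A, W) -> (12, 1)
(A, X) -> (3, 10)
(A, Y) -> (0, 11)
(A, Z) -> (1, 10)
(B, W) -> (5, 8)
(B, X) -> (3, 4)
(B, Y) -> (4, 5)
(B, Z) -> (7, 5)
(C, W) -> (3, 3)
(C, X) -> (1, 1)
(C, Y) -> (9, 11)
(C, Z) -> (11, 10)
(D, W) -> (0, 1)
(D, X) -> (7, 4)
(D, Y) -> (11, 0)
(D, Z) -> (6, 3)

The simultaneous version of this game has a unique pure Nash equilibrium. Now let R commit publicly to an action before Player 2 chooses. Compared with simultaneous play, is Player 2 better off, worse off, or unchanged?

Work backward from Player 2's decision.
- A: Player 2 compares 1, 10, 11, 10 and picks Y; R would get 0.
- B: Player 2 compares 8, 4, 5, 5 and picks W; R would get 5.
- C: Player 2 compares 3, 1, 11, 10 and picks Y; R would get 9.
- D: Player 2 compares 1, 4, 0, 3 and picks X; R would get 7.
R's induced payoffs are 0, 5, 9, 7, so R commits to C. Subgame-perfect outcome: (C, Y) with payoffs (9, 11).
For the simultaneous game, intersect best replies.
R's best replies: W→A; X→D; Y→D; Z→C.
Player 2's best replies: A→Y; B→W; C→Y; D→X.
The unique mutual best reply is (D, X), giving (7, 4).
Player 2 earns 11 sequentially versus 4 at the Nash outcome: better off.

better off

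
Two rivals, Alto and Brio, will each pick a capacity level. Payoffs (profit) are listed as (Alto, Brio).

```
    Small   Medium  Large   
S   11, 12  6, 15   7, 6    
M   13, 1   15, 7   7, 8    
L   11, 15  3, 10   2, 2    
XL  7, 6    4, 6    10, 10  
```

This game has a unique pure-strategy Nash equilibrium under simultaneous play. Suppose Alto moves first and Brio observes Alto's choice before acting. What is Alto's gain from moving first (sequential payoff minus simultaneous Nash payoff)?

Work backward from Brio's decision.
- S → Brio plays Medium (best of 12, 15, 6); Alto gets 6.
- M → Brio plays Large (best of 1, 7, 8); Alto gets 7.
- L → Brio plays Small (best of 15, 10, 2); Alto gets 11.
- XL → Brio plays Large (best of 6, 6, 10); Alto gets 10.
Among 6, 7, 11, 10, the best is 11 at L. Subgame-perfect outcome: (L, Small) with payoffs (11, 15).
For the simultaneous game, intersect best replies.
Alto's best replies: Small→M; Medium→M; Large→XL.
Brio's best replies: S→Medium; M→Large; L→Small; XL→Large.
The unique mutual best reply is (XL, Large), giving (10, 10).
Alto's commitment gain: 11 − 10 = 1.

1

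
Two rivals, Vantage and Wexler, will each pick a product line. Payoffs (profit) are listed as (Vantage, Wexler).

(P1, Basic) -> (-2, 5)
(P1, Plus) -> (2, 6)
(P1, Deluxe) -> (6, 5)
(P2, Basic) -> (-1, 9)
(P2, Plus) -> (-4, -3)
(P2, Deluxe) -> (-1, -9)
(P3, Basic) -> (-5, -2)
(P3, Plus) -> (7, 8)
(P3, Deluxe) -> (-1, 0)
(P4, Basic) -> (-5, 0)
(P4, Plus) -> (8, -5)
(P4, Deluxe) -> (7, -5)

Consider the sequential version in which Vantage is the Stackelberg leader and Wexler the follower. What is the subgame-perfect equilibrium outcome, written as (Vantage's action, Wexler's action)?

(P3, Plus)

Solve by backward induction (Vantage leads).
- P1 → Wexler plays Plus (best of 5, 6, 5); Vantage gets 2.
- P2 → Wexler plays Basic (best of 9, -3, -9); Vantage gets -1.
- P3 → Wexler plays Plus (best of -2, 8, 0); Vantage gets 7.
- P4 → Wexler plays Basic (best of 0, -5, -5); Vantage gets -5.
Vantage's induced payoffs are 2, -1, 7, -5, so Vantage commits to P3. Subgame-perfect outcome: (P3, Plus) with payoffs (7, 8).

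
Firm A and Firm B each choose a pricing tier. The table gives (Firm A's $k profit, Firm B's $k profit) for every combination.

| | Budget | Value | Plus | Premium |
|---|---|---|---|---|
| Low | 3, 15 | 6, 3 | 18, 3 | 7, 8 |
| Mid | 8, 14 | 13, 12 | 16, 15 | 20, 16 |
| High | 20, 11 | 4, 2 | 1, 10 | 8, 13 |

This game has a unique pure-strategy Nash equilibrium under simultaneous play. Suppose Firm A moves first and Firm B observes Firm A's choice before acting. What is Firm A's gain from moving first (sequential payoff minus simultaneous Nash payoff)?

0

Backward induction with Firm A moving first.
- Low: Firm B compares 15, 3, 3, 8 and picks Budget; Firm A would get 3.
- Mid: Firm B compares 14, 12, 15, 16 and picks Premium; Firm A would get 20.
- High: Firm B compares 11, 2, 10, 13 and picks Premium; Firm A would get 8.
Among 3, 20, 8, the best is 20 at Mid. Subgame-perfect outcome: (Mid, Premium) with payoffs (20, 16).
Under simultaneous play:
Firm A's best replies: Budget→High; Value→Mid; Plus→Low; Premium→Mid.
Firm B's best replies: Low→Budget; Mid→Premium; High→Premium.
The unique mutual best reply is (Mid, Premium), giving (20, 16).
Firm A's commitment gain: 20 − 20 = 0.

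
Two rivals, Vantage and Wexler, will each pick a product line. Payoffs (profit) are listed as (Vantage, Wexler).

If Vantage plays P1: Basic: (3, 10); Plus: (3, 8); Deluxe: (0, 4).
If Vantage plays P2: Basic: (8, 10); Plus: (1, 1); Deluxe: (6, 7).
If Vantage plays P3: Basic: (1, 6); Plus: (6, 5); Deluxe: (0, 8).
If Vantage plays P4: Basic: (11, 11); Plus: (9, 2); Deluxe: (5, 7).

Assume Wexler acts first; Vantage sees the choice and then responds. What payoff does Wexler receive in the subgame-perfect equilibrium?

11

Vantage best-responds to each possible Wexler move:
- Basic → Vantage plays P4 (best of 3, 8, 1, 11); Wexler gets 11.
- Plus → Vantage plays P4 (best of 3, 1, 6, 9); Wexler gets 2.
- Deluxe → Vantage plays P2 (best of 0, 6, 0, 5); Wexler gets 7.
Among 11, 2, 7, the best is 11 at Basic. Subgame-perfect outcome: (P4, Basic) with payoffs (11, 11).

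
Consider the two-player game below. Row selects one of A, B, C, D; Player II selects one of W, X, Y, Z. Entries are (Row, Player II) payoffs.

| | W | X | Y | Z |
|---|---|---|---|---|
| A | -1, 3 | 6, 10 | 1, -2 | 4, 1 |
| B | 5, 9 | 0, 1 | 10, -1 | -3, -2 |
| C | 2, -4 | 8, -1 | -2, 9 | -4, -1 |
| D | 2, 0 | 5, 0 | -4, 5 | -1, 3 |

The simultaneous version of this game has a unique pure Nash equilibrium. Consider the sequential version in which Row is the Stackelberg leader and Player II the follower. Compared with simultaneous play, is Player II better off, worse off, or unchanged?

Backward induction with Row moving first.
- A: BR = X, leader payoff 6.
- B: BR = W, leader payoff 5.
- C: BR = Y, leader payoff -2.
- D: BR = Y, leader payoff -4.
Maximizing over 6, 5, -2, -4, Row chooses A. Subgame-perfect outcome: (A, X) with payoffs (6, 10).
Under simultaneous play:
Row's best replies: W→B; X→C; Y→B; Z→A.
Player II's best replies: A→X; B→W; C→Y; D→Y.
Only (B, W) has each player best-responding; Nash payoffs (5, 9).
Player II earns 10 sequentially versus 9 at the Nash outcome: better off.

better off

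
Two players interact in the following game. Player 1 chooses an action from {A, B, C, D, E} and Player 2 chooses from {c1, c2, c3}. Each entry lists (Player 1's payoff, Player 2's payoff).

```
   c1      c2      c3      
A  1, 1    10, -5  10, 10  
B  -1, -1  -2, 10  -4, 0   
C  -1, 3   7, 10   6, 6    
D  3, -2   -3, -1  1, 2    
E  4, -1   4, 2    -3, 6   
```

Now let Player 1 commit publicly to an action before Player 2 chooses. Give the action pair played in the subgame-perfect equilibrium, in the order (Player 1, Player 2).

Work backward from Player 2's decision.
- A → Player 2 plays c3 (best of 1, -5, 10); Player 1 gets 10.
- B → Player 2 plays c2 (best of -1, 10, 0); Player 1 gets -2.
- C → Player 2 plays c2 (best of 3, 10, 6); Player 1 gets 7.
- D → Player 2 plays c3 (best of -2, -1, 2); Player 1 gets 1.
- E → Player 2 plays c3 (best of -1, 2, 6); Player 1 gets -3.
Among 10, -2, 7, 1, -3, the best is 10 at A. Subgame-perfect outcome: (A, c3) with payoffs (10, 10).

(A, c3)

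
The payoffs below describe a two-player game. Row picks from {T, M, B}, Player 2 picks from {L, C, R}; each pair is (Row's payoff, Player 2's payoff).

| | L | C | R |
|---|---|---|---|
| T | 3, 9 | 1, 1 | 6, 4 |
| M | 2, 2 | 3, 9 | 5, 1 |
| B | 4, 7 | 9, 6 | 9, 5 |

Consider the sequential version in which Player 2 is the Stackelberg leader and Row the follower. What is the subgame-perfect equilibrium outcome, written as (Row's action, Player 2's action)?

(B, L)

Work backward from Row's decision.
- L → Row plays B (best of 3, 2, 4); Player 2 gets 7.
- C → Row plays B (best of 1, 3, 9); Player 2 gets 6.
- R → Row plays B (best of 6, 5, 9); Player 2 gets 5.
Among 7, 6, 5, the best is 7 at L. Subgame-perfect outcome: (B, L) with payoffs (4, 7).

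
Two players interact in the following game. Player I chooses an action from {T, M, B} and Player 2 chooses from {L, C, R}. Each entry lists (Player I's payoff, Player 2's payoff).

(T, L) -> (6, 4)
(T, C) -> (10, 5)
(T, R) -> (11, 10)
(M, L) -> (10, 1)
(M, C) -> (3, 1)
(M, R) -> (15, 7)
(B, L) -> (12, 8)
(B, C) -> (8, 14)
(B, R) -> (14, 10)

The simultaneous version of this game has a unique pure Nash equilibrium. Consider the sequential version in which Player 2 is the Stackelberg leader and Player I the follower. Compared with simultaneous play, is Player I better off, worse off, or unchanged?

Work backward from Player I's decision.
- L: BR = B, leader payoff 8.
- C: BR = T, leader payoff 5.
- R: BR = M, leader payoff 7.
Among 8, 5, 7, the best is 8 at L. Subgame-perfect outcome: (B, L) with payoffs (12, 8).
For the simultaneous game, intersect best replies.
Player I's best replies: L→B; C→T; R→M.
Player 2's best replies: T→R; M→R; B→C.
The unique mutual best reply is (M, R), giving (15, 7).
Player I earns 12 sequentially versus 15 at the Nash outcome: worse off.

worse off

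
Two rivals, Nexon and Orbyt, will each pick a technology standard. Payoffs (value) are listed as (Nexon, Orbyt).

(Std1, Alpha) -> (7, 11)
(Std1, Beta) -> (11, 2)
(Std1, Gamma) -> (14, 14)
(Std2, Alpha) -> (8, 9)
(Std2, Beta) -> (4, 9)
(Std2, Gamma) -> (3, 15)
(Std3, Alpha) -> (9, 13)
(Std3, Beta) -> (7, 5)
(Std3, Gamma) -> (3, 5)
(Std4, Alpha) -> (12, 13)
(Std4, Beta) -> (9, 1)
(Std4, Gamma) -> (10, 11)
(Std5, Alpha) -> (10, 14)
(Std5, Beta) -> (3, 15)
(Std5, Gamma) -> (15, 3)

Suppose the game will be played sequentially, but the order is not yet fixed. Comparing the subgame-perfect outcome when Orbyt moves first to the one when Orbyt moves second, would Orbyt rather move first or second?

second

If Nexon leads: Orbyt's best replies are Std1→Gamma, Std2→Gamma, Std3→Alpha, Std4→Alpha, Std5→Beta; Nexon's induced payoffs 14, 3, 9, 12, 3; outcome (Std1, Gamma), payoffs (14, 14).
If Orbyt leads: Nexon's best replies are Alpha→Std4, Beta→Std1, Gamma→Std5; Orbyt's induced payoffs 13, 2, 3; outcome (Std4, Alpha), payoffs (12, 13).
Orbyt gets 13 moving first and 14 moving second, so Orbyt prefers to move second.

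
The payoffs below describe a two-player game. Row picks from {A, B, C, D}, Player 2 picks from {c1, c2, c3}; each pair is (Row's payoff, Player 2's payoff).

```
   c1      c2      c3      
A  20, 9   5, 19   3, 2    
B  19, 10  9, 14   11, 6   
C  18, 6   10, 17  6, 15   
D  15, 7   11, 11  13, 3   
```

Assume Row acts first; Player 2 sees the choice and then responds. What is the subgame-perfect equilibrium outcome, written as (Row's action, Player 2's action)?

Backward induction with Row moving first.
- A: Player 2 compares 9, 19, 2 and picks c2; Row would get 5.
- B: Player 2 compares 10, 14, 6 and picks c2; Row would get 9.
- C: Player 2 compares 6, 17, 15 and picks c2; Row would get 10.
- D: Player 2 compares 7, 11, 3 and picks c2; Row would get 11.
Row's induced payoffs are 5, 9, 10, 11, so Row commits to D. Subgame-perfect outcome: (D, c2) with payoffs (11, 11).

(D, c2)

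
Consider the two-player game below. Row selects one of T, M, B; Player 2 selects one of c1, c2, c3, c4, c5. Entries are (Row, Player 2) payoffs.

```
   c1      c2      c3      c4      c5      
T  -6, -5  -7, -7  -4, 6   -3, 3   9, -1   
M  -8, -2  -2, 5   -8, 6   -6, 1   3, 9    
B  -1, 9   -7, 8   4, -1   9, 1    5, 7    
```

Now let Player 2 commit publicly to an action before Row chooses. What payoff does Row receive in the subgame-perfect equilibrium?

Backward induction with Player 2 moving first.
- c1: Row compares -6, -8, -1 and picks B; Player 2 would get 9.
- c2: Row compares -7, -2, -7 and picks M; Player 2 would get 5.
- c3: Row compares -4, -8, 4 and picks B; Player 2 would get -1.
- c4: Row compares -3, -6, 9 and picks B; Player 2 would get 1.
- c5: Row compares 9, 3, 5 and picks T; Player 2 would get -1.
Player 2's induced payoffs are 9, 5, -1, 1, -1, so Player 2 commits to c1. Subgame-perfect outcome: (B, c1) with payoffs (-1, 9).

-1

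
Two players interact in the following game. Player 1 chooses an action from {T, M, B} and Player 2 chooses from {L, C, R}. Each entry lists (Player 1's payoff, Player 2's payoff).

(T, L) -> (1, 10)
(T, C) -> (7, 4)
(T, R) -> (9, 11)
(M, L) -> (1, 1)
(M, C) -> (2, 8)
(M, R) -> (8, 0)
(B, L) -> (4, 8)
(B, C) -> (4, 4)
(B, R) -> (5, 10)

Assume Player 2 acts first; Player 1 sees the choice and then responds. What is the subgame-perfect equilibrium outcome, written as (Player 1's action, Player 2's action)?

(T, R)

Solve by backward induction (Player 2 leads).
- L → Player 1 plays B (best of 1, 1, 4); Player 2 gets 8.
- C → Player 1 plays T (best of 7, 2, 4); Player 2 gets 4.
- R → Player 1 plays T (best of 9, 8, 5); Player 2 gets 11.
Among 8, 4, 11, the best is 11 at R. Subgame-perfect outcome: (T, R) with payoffs (9, 11).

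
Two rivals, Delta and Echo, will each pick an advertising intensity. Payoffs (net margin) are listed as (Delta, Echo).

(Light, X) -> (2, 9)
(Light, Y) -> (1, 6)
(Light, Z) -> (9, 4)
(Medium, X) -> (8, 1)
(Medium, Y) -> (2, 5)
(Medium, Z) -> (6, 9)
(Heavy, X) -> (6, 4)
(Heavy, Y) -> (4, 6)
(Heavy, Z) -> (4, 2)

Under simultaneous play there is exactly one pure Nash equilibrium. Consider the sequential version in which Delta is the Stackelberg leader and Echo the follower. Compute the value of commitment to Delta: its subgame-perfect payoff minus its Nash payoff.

Solve by backward induction (Delta leads).
- Light: Echo compares 9, 6, 4 and picks X; Delta would get 2.
- Medium: Echo compares 1, 5, 9 and picks Z; Delta would get 6.
- Heavy: Echo compares 4, 6, 2 and picks Y; Delta would get 4.
Maximizing over 2, 6, 4, Delta chooses Medium. Subgame-perfect outcome: (Medium, Z) with payoffs (6, 9).
For the simultaneous game, intersect best replies.
Delta's best replies: X→Medium; Y→Heavy; Z→Light.
Echo's best replies: Light→X; Medium→Z; Heavy→Y.
The unique mutual best reply is (Heavy, Y), giving (4, 6).
Delta's commitment gain: 6 − 4 = 2.

2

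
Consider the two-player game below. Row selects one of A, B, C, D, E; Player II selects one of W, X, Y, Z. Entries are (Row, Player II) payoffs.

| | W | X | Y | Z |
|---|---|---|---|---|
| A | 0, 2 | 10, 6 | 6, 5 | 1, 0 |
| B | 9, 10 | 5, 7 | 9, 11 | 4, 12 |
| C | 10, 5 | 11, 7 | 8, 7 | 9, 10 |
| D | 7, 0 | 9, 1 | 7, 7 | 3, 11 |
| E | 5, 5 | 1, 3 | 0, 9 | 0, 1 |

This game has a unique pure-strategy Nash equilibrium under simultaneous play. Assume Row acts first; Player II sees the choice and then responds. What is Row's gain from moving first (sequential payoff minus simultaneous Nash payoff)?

Work backward from Player II's decision.
- A: Player II compares 2, 6, 5, 0 and picks X; Row would get 10.
- B: Player II compares 10, 7, 11, 12 and picks Z; Row would get 4.
- C: Player II compares 5, 7, 7, 10 and picks Z; Row would get 9.
- D: Player II compares 0, 1, 7, 11 and picks Z; Row would get 3.
- E: Player II compares 5, 3, 9, 1 and picks Y; Row would get 0.
Maximizing over 10, 4, 9, 3, 0, Row chooses A. Subgame-perfect outcome: (A, X) with payoffs (10, 6).
Now find the simultaneous Nash equilibrium.
Row's best replies: W→C; X→C; Y→B; Z→C.
Player II's best replies: A→X; B→Z; C→Z; D→Z; E→Y.
Only (C, Z) has each player best-responding; Nash payoffs (9, 10).
Row's commitment gain: 10 − 9 = 1.

1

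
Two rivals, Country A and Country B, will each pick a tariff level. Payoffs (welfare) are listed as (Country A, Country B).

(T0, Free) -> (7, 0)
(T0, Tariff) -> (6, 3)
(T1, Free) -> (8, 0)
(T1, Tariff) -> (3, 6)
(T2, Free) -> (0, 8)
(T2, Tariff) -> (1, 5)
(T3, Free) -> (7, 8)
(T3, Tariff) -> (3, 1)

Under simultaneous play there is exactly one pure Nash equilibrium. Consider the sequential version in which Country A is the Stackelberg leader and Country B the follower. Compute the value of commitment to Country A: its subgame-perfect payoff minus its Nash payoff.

1

Work backward from Country B's decision.
- T0: Country B compares 0, 3 and picks Tariff; Country A would get 6.
- T1: Country B compares 0, 6 and picks Tariff; Country A would get 3.
- T2: Country B compares 8, 5 and picks Free; Country A would get 0.
- T3: Country B compares 8, 1 and picks Free; Country A would get 7.
Maximizing over 6, 3, 0, 7, Country A chooses T3. Subgame-perfect outcome: (T3, Free) with payoffs (7, 8).
Now find the simultaneous Nash equilibrium.
Country A's best replies: Free→T1; Tariff→T0.
Country B's best replies: T0→Tariff; T1→Tariff; T2→Free; T3→Free.
Only (T0, Tariff) has each player best-responding; Nash payoffs (6, 3).
Country A's commitment gain: 7 − 6 = 1.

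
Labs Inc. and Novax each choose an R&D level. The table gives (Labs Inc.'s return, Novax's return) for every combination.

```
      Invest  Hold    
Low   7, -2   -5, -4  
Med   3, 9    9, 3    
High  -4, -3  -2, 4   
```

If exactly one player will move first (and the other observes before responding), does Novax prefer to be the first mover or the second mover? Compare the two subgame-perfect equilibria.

first

If Labs Inc. leads: Novax's best replies are Low→Invest, Med→Invest, High→Hold; Labs Inc.'s induced payoffs 7, 3, -2; outcome (Low, Invest), payoffs (7, -2).
If Novax leads: Labs Inc.'s best replies are Invest→Low, Hold→Med; Novax's induced payoffs -2, 3; outcome (Med, Hold), payoffs (9, 3).
Novax gets 3 moving first and -2 moving second, so Novax prefers to move first.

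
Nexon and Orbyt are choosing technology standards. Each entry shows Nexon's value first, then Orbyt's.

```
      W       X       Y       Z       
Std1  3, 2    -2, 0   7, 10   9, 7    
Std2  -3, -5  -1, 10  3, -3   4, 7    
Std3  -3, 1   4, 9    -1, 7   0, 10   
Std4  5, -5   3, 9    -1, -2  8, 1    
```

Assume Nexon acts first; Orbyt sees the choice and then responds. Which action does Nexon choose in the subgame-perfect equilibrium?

Solve by backward induction (Nexon leads).
- Std1 → Orbyt plays Y (best of 2, 0, 10, 7); Nexon gets 7.
- Std2 → Orbyt plays X (best of -5, 10, -3, 7); Nexon gets -1.
- Std3 → Orbyt plays Z (best of 1, 9, 7, 10); Nexon gets 0.
- Std4 → Orbyt plays X (best of -5, 9, -2, 1); Nexon gets 3.
Nexon's induced payoffs are 7, -1, 0, 3, so Nexon commits to Std1. Subgame-perfect outcome: (Std1, Y) with payoffs (7, 10).

Std1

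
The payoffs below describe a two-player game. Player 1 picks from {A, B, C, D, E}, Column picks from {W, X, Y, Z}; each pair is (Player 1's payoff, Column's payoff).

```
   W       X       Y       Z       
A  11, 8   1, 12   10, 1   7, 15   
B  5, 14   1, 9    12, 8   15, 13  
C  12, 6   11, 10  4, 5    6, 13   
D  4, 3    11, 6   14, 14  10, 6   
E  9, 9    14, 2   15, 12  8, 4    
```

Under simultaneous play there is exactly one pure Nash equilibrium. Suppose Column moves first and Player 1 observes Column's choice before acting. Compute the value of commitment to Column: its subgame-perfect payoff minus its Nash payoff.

Work backward from Player 1's decision.
- W → Player 1 plays C (best of 11, 5, 12, 4, 9); Column gets 6.
- X → Player 1 plays E (best of 1, 1, 11, 11, 14); Column gets 2.
- Y → Player 1 plays E (best of 10, 12, 4, 14, 15); Column gets 12.
- Z → Player 1 plays B (best of 7, 15, 6, 10, 8); Column gets 13.
Among 6, 2, 12, 13, the best is 13 at Z. Subgame-perfect outcome: (B, Z) with payoffs (15, 13).
Under simultaneous play:
Player 1's best replies: W→C; X→E; Y→E; Z→B.
Column's best replies: A→Z; B→W; C→Z; D→Y; E→Y.
The unique mutual best reply is (E, Y), giving (15, 12).
Column's commitment gain: 13 − 12 = 1.

1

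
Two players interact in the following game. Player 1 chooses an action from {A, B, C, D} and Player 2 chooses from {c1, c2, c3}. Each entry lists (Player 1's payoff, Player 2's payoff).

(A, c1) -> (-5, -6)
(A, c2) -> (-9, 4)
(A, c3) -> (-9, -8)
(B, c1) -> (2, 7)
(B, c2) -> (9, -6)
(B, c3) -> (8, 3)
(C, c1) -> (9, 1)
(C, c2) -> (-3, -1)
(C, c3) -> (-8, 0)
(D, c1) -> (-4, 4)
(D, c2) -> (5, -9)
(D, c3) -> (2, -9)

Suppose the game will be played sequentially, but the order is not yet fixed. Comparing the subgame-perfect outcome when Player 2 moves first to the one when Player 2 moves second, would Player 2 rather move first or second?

first

If Player 1 leads: Player 2's best replies are A→c2, B→c1, C→c1, D→c1; Player 1's induced payoffs -9, 2, 9, -4; outcome (C, c1), payoffs (9, 1).
If Player 2 leads: Player 1's best replies are c1→C, c2→B, c3→B; Player 2's induced payoffs 1, -6, 3; outcome (B, c3), payoffs (8, 3).
Player 2 gets 3 moving first and 1 moving second, so Player 2 prefers to move first.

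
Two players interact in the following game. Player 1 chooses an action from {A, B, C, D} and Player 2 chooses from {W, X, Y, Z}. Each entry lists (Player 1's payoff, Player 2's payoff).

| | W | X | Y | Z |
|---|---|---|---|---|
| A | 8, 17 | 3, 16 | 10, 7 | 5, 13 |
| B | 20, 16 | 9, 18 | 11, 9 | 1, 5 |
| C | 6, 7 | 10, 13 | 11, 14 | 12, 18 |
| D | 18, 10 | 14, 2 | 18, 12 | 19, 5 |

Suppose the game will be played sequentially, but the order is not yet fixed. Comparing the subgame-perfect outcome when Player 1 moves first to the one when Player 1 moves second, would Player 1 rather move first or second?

second

If Player 1 leads: Player 2's best replies are A→W, B→X, C→Z, D→Y; Player 1's induced payoffs 8, 9, 12, 18; outcome (D, Y), payoffs (18, 12).
If Player 2 leads: Player 1's best replies are W→B, X→D, Y→D, Z→D; Player 2's induced payoffs 16, 2, 12, 5; outcome (B, W), payoffs (20, 16).
Player 1 gets 18 moving first and 20 moving second, so Player 1 prefers to move second.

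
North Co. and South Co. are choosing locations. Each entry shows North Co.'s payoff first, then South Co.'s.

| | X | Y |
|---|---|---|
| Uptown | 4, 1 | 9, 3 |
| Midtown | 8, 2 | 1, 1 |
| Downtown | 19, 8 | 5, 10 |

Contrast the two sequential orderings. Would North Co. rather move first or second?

second

If North Co. leads: South Co.'s best replies are Uptown→Y, Midtown→X, Downtown→Y; North Co.'s induced payoffs 9, 8, 5; outcome (Uptown, Y), payoffs (9, 3).
If South Co. leads: North Co.'s best replies are X→Downtown, Y→Uptown; South Co.'s induced payoffs 8, 3; outcome (Downtown, X), payoffs (19, 8).
North Co. gets 9 moving first and 19 moving second, so North Co. prefers to move second.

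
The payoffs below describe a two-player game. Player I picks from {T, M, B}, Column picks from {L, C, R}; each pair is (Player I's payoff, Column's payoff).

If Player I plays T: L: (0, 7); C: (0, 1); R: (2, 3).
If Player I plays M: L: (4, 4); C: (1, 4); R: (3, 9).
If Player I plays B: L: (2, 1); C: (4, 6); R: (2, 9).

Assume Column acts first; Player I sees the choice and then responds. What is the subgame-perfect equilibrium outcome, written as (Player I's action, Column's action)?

Backward induction with Column moving first.
- L: BR = M, leader payoff 4.
- C: BR = B, leader payoff 6.
- R: BR = M, leader payoff 9.
Among 4, 6, 9, the best is 9 at R. Subgame-perfect outcome: (M, R) with payoffs (3, 9).

(M, R)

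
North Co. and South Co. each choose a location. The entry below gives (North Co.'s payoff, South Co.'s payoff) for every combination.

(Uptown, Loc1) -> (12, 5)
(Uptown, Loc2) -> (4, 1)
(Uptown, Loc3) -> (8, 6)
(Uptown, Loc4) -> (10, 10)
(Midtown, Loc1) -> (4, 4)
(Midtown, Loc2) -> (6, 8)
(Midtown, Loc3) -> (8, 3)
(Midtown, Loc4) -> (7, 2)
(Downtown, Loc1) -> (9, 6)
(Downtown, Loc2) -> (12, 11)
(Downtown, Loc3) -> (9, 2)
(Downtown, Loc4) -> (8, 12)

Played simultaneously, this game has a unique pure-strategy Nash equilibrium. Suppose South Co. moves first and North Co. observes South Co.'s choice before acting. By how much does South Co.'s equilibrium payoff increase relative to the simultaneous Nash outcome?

1

Backward induction with South Co. moving first.
- Loc1 → North Co. plays Uptown (best of 12, 4, 9); South Co. gets 5.
- Loc2 → North Co. plays Downtown (best of 4, 6, 12); South Co. gets 11.
- Loc3 → North Co. plays Downtown (best of 8, 8, 9); South Co. gets 2.
- Loc4 → North Co. plays Uptown (best of 10, 7, 8); South Co. gets 10.
Maximizing over 5, 11, 2, 10, South Co. chooses Loc2. Subgame-perfect outcome: (Downtown, Loc2) with payoffs (12, 11).
Now find the simultaneous Nash equilibrium.
North Co.'s best replies: Loc1→Uptown; Loc2→Downtown; Loc3→Downtown; Loc4→Uptown.
South Co.'s best replies: Uptown→Loc4; Midtown→Loc2; Downtown→Loc4.
Only (Uptown, Loc4) has each player best-responding; Nash payoffs (10, 10).
South Co.'s commitment gain: 11 − 10 = 1.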